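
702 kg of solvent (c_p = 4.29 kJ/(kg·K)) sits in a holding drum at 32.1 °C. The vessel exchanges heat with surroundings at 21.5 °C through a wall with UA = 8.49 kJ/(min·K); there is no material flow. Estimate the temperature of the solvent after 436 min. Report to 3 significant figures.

24.6 °C

Lumped-capacitance energy balance: M c_p dT/dt = UA(T_amb − T).
dT/dt = (T_ss − T)/τ with T_ss = T_amb = 21.500 °C, τ = M c_p/UA = 702·4.29/8.49 = 354.72 min.
T approaches T_ss exponentially: T(t) = T_ss + (T₀ − T_ss) e^(−t/τ).
T(436) = 21.500 + (10.600)·0.29255 = 24.601 °C.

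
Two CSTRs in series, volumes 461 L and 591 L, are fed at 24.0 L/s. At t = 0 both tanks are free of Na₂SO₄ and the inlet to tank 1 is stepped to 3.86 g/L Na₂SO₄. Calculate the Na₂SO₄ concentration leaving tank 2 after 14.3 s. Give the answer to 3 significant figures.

0.543 g/L

Species balance on tank i: dCᵢ/dt = (Cᵢ₋₁ − Cᵢ)/τᵢ with τᵢ = Vᵢ/Q.
τ₁ = 461/24.0 = 19.208 s; τ₂ = 591/24.0 = 24.625 s.
Solving the cascade with C₁(0)=C₂(0)=0 gives C₂(t) = C_in[1 − (τ₁ e^(−t/τ₁) − τ₂ e^(−t/τ₂))/(τ₁ − τ₂)].
At t = 14.3: e^(−t/τ₁) = 0.47499, e^(−t/τ₂) = 0.55950.
C₂ = 3.86·[1 − (19.208·0.47499 − 24.625·0.55950)/(-5.4167)] = 3.86·0.14080 = 0.54349 g/L.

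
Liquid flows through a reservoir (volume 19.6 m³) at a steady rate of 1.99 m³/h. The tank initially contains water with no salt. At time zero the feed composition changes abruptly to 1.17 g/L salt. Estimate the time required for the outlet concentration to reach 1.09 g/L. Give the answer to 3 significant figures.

26.4 h

Species balance on the tank: V dC/dt = Q(C_in − C), so τ = V/Q = 9.8492 h.
C(t) = C_in + (C₀ − C_in) e^(−t/τ). Set C = 1.09 and solve for t:
e^(−t/τ) = (C − C_in)/(C₀ − C_in) = (1.09 − 1.17)/(0 − 1.17) = 0.068376
t = −τ ln(…) = 9.8492 × 2.6827 = 26.423 h.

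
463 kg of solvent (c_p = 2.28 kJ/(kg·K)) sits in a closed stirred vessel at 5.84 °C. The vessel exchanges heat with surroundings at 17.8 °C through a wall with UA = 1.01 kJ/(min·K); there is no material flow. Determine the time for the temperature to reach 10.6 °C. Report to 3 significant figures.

M c_p dT/dt = −UA(T − T_amb).
τ = M c_p/UA = 1045.2 min; T_ss = T_amb = 17.800 °C.
T(t) = T_ss + (T₀ − T_ss)e^(−t/τ); set T = 10.6:
t = −τ ln[(T − T_ss)/(T₀ − T_ss)] = −1045.2 · ln(0.60201) = 530.42 min.

530 min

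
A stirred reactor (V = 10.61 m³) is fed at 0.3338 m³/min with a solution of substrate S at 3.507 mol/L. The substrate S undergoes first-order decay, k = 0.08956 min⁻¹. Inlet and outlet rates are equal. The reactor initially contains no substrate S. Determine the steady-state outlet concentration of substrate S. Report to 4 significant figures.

Species balance: V dC/dt = Q C_in − Q C − k V C.
Steady state (dC/dt = 0): C_ss = Q C_in/(Q + kV) = C_in/(1 + kV/Q).
C_ss = 0.3338·3.507/(0.3338 + 0.08956·10.61) = 1.17064/1.28403 = 0.911688 mol/L.

0.9117 mol/L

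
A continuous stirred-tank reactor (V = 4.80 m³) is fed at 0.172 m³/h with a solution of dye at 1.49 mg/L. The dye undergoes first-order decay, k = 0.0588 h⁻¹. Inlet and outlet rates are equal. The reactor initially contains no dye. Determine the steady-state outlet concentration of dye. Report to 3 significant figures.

0.564 mg/L

V dC/dt = Q(C_in − C) − k V C.
Steady state (dC/dt = 0): C_ss = Q C_in/(Q + kV) = C_in/(1 + kV/Q).
C_ss = 0.172·1.49/(0.172 + 0.0588·4.80) = 0.25628/0.45424 = 0.56420 mg/L.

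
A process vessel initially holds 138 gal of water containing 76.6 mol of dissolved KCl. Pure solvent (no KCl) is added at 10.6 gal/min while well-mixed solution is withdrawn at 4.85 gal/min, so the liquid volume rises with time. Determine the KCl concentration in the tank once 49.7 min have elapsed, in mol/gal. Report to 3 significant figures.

0.0702 mol/gal

Total volume: dV/dt = Q_in − Q_out = 5.7500 gal/min, so V(t) = 138 + 5.7500 t and V(49.7) = 423.78 gal.
Solute balance: dm/dt = 0 − Q_out C = −Q_out m/V(t).
Separate: dm/m = −Q_out dt/V(t) ⇒ ln(m/m₀) = −(Q_out/(Q_in−Q_out)) ln(V/V₀).
m = m₀ (V₀/V)^(Q_out/(Q_in−Q_out)) = 76.6 × (138/423.78)^(0.84348) = 29.733 mol.
C = m/V = 29.733/423.78 = 0.070162 mol/gal.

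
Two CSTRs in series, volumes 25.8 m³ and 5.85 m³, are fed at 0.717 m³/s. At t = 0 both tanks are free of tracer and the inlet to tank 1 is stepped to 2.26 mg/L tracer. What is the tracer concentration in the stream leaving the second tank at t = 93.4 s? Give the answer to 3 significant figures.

2.04 mg/L

Each tank obeys Vᵢ dCᵢ/dt = Q(Cᵢ₋₁ − Cᵢ), so τᵢ = Vᵢ/Q.
τ₁ = 25.8/0.717 = 35.983 s; τ₂ = 5.85/0.717 = 8.1590 s.
Solving the cascade with C₁(0)=C₂(0)=0 gives C₂(t) = C_in[1 − (τ₁ e^(−t/τ₁) − τ₂ e^(−t/τ₂))/(τ₁ − τ₂)].
At t = 93.4: e^(−t/τ₁) = 0.074597, e^(−t/τ₂) = 1.0676e-05.
C₂ = 2.26·[1 − (35.983·0.074597 − 8.1590·1.0676e-05)/(27.824)] = 2.26·0.90353 = 2.0420 mg/L.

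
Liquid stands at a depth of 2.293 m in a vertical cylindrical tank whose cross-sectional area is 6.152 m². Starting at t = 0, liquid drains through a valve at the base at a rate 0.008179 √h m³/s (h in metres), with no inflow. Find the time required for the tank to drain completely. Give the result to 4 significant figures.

2278 s

With no inflow, A dh/dt = −0.008179 √h.
This is separable: 2 d(√h)/dt = −0.008179/A, so √h = √h₀ − (0.008179/(2A)) t.
Set h = 0: 2√h₀ = (0.008179/A) t_empty ⇒ t_empty = 2A√h₀/0.008179.
t_empty = 2·6.152·√2.293/0.008179 = 12.3040·1.51427/0.008179 = 2277.97 s.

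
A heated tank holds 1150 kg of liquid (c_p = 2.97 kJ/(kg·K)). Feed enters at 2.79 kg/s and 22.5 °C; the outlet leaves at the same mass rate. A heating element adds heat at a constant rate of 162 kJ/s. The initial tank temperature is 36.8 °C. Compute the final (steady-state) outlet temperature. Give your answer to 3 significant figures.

Heat balance on the well-mixed liquid: M c_p dT/dt = ṁ c_p (T_in − T) + 162.
At steady state dT/dt = 0 ⇒ T_ss = T_in + Q̇/(ṁ c_p) = 22.5 + 162/(2.79·2.97) = 42.050 °C.

42.1 °C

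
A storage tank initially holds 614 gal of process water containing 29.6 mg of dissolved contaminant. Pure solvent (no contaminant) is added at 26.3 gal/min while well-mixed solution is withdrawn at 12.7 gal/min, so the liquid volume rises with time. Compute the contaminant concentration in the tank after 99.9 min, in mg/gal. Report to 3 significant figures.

0.00505 mg/gal

Let m(t) be the amount of contaminant. Volume: V(t) = V₀ + (Q_in − Q_out) t = 614 + 13.600 t; V(99.9) = 1972.6 gal.
No contaminant enters, so dm/dt = −Q_out · (m/V).
dm/m = −Q_out dt/(V₀ + 13.600 t); integrating gives ln(m/m₀) = −(Q_out/(Q_in−Q_out)) ln(V/V₀).
m = m₀ (V₀/V)^(Q_out/(Q_in−Q_out)) = 29.6 × (614/1972.6)^(0.93382) = 9.9530 mg.
C = m/V = 9.9530/1972.6 = 0.0050455 mg/gal.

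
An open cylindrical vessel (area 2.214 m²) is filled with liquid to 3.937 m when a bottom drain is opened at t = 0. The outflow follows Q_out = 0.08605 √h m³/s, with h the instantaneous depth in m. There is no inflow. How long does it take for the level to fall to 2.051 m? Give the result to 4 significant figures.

28.41 s

Volume balance on the tank: A dh/dt = −0.08605 √h.
This is separable: 2 d(√h)/dt = −0.08605/A, so √h = √h₀ − (0.08605/(2A)) t.
t = 2A(√h₀ − √h)/0.08605 = 2·2.214·(√3.937 − √2.051)/0.08605
  = 4.42800 × (1.98419 − 1.43213) / 0.08605 = 28.4080 s.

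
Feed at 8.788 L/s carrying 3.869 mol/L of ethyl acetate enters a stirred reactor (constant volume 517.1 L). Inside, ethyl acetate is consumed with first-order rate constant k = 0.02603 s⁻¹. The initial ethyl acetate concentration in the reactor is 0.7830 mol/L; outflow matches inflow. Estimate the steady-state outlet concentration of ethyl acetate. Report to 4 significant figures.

V dC/dt = Q(C_in − C) − k V C.
At steady state: 0 = Q C_in − (Q + kV) C_ss, so C_ss = Q C_in/(Q + kV).
C_ss = 8.788·3.869/(8.788 + 0.02603·517.1) = 34.0008/22.2481 = 1.52825 mol/L.

1.528 mol/L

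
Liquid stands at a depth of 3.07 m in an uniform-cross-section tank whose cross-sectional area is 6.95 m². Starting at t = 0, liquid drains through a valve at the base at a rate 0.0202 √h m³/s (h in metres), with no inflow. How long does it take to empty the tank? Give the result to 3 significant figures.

With no inflow, A dh/dt = −0.0202 √h.
Separate and integrate: 2(√h − √h₀) = −(0.0202/A) t.
Set h = 0: 2√h₀ = (0.0202/A) t_empty ⇒ t_empty = 2A√h₀/0.0202.
t_empty = 2·6.95·√3.07/0.0202 = 13.900·1.7521/0.0202 = 1205.7 s.

1210 s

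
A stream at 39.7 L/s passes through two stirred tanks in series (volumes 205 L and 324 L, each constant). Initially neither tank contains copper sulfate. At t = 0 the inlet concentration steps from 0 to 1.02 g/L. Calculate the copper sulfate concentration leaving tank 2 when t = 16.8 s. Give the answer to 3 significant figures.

Time constants: τᵢ = Vᵢ/Q for each well-mixed tank.
τ₁ = 205/39.7 = 5.1637 s; τ₂ = 324/39.7 = 8.1612 s.
Tank 1: C₁ = C_in(1 − e^(−t/τ₁)). Tank 2 (τ₁ ≠ τ₂): C₂ = C_in[1 − (τ₁ e^(−t/τ₁) − τ₂ e^(−t/τ₂))/(τ₁ − τ₂)].
At t = 16.8: e^(−t/τ₁) = 0.038640, e^(−t/τ₂) = 0.12764.
C₂ = 1.02·[1 − (5.1637·0.038640 − 8.1612·0.12764)/(-2.9975)] = 1.02·0.71903 = 0.73341 g/L.

0.733 g/L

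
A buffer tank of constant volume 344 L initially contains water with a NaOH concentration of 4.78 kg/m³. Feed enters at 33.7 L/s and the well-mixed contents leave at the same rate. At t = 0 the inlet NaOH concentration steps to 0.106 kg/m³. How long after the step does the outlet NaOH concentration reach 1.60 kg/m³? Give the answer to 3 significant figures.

Species balance: V dC/dt = Q(C_in − C) ⇒ τ = V/Q = 10.208 s.
C(t) = C_in + (C₀ − C_in) e^(−t/τ). Set C = 1.60 and solve for t:
e^(−t/τ) = (C − C_in)/(C₀ − C_in) = (1.60 − 0.106)/(4.78 − 0.106) = 0.31964
t = −τ ln(…) = 10.208 × 1.1406 = 11.642 s.

11.6 s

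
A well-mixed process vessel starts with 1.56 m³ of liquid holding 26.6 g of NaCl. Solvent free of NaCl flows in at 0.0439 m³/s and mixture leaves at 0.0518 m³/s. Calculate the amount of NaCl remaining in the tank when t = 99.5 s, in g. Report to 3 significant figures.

Let m(t) be the amount of NaCl. Volume: V(t) = V₀ + (Q_in − Q_out) t = 1.56 − 0.0079000 t; V(99.5) = 0.77395 m³.
Solute balance: dm/dt = 0 − Q_out C = −Q_out m/V(t).
Separate: dm/m = −Q_out dt/V(t) ⇒ ln(m/m₀) = −(Q_out/(Q_in−Q_out)) ln(V/V₀).
m = m₀ (V₀/V)^(Q_out/(Q_in−Q_out)) = 26.6 × (1.56/0.77395)^(-6.5570) = 0.26845 g.

0.268 g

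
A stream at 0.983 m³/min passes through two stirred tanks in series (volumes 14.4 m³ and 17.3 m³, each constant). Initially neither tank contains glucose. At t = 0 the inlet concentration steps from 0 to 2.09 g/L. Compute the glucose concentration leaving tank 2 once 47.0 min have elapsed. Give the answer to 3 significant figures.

Each tank obeys Vᵢ dCᵢ/dt = Q(Cᵢ₋₁ − Cᵢ), so τᵢ = Vᵢ/Q.
τ₁ = 14.4/0.983 = 14.649 min; τ₂ = 17.3/0.983 = 17.599 min.
Tank 1: C₁ = C_in(1 − e^(−t/τ₁)). Tank 2 (τ₁ ≠ τ₂): C₂ = C_in[1 − (τ₁ e^(−t/τ₁) − τ₂ e^(−t/τ₂))/(τ₁ − τ₂)].
At t = 47.0: e^(−t/τ₁) = 0.040421, e^(−t/τ₂) = 0.069212.
C₂ = 2.09·[1 − (14.649·0.040421 − 17.599·0.069212)/(-2.9502)] = 2.09·0.78783 = 1.6466 g/L.

1.65 g/L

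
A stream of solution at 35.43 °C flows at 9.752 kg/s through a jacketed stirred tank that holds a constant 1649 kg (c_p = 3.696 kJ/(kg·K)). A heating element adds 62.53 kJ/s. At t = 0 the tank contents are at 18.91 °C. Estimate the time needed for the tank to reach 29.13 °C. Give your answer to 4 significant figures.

138.8 s

Heat balance on the well-mixed liquid: M c_p dT/dt = ṁ c_p (T_in − T) + 62.53.
τ = M/ṁ = 169.094 s; T_ss = T_in + Q̇/(ṁ c_p) = 37.1649 °C.
T(t) = T_ss + (T₀ − T_ss) e^(−t/τ). Set T = 29.13:
e^(−t/τ) = (29.13 − 37.1649)/(18.91 − 37.1649) = 0.440149
t = −169.094 · ln(0.440149) = 138.765 s.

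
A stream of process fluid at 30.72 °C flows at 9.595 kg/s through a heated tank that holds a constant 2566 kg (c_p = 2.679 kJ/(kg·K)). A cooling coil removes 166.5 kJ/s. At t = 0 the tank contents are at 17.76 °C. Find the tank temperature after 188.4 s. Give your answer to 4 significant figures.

First-law balance (no shaft work): M c_p dT/dt = ṁ c_p (T_in − T) − 166.5.
Rearrange: dT/dt = (T_ss − T)/τ with τ = M/ṁ = 267.431 s and T_ss = T_in − Q̇/(ṁ c_p) = 24.2427 °C.
T approaches T_ss exponentially: T(t) = T_ss + (T₀ − T_ss) e^(−t/τ).
T(188.4) = 24.2427 + (-6.48266)·e^(−188.4/267.431) = 24.2427 + (-6.48266)·0.494365 = 21.0379 °C.

21.04 °C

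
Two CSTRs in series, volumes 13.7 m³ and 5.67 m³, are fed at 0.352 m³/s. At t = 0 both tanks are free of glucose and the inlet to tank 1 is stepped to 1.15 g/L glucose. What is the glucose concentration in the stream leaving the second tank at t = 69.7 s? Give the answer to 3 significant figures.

Species balance on tank i: dCᵢ/dt = (Cᵢ₋₁ − Cᵢ)/τᵢ with τᵢ = Vᵢ/Q.
τ₁ = 13.7/0.352 = 38.920 s; τ₂ = 5.67/0.352 = 16.108 s.
Solving the cascade with C₁(0)=C₂(0)=0 gives C₂(t) = C_in[1 − (τ₁ e^(−t/τ₁) − τ₂ e^(−t/τ₂))/(τ₁ − τ₂)].
At t = 69.7: e^(−t/τ₁) = 0.16682, e^(−t/τ₂) = 0.013206.
C₂ = 1.15·[1 − (38.920·0.16682 − 16.108·0.013206)/(22.812)] = 1.15·0.72471 = 0.83342 g/L.

0.833 g/L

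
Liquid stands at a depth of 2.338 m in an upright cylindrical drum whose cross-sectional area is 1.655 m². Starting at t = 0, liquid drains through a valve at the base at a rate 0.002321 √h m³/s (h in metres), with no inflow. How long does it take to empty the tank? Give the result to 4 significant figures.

With no inflow, A dh/dt = −0.002321 √h.
Separate and integrate: 2(√h − √h₀) = −(0.002321/A) t.
Tank is empty when √h = 0: t_empty = 2A√h₀/0.002321.
t_empty = 2·1.655·√2.338/0.002321 = 3.31000·1.52905/0.002321 = 2180.60 s.

2181 s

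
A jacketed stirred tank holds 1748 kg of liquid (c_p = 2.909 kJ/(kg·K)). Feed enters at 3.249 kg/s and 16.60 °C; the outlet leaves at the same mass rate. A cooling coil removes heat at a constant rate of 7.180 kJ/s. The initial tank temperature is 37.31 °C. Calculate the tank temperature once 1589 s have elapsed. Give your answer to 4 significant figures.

Energy balance: M c_p dT/dt = ṁ c_p (T_in − T) − 7.180.
Rearrange: dT/dt = (T_ss − T)/τ with τ = M/ṁ = 538.012 s and T_ss = T_in − Q̇/(ṁ c_p) = 15.8403 °C.
This is linear first-order; T(t) = T_ss + (T₀ − T_ss) e^(−t/τ).
T(1589) = 15.8403 + (21.4697)·e^(−1589/538.012) = 15.8403 + (21.4697)·0.0521585 = 16.9601 °C.

16.96 °C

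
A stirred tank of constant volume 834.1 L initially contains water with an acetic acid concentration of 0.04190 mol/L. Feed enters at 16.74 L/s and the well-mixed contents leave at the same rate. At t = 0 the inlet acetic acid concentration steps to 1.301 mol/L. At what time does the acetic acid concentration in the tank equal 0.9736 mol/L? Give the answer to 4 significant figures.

67.12 s

Transient balance on the dissolved component: V dC/dt = Q(C_in − C), so τ = V/Q = 49.8268 s.
C(t) = C_in + (C₀ − C_in) e^(−t/τ). Set C = 0.9736 and solve for t:
e^(−t/τ) = (C − C_in)/(C₀ − C_in) = (0.9736 − 1.301)/(0.04190 − 1.301) = 0.260027
t = −τ ln(…) = 49.8268 × 1.34697 = 67.1151 s.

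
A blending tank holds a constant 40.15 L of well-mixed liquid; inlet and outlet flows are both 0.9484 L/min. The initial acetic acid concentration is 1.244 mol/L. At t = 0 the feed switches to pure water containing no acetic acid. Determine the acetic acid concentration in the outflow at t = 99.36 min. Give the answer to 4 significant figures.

0.1190 mol/L

Transient balance on the dissolved component: V dC/dt = Q(C_in − C).
So dC/dt = (C_in − C)/τ with τ = V/Q = 40.15/0.9484 = 42.3345 min.
Solution: C(t) = C_in + (C₀ − C_in) e^(−t/τ).
C(99.36) = 0 + (1.244 − 0)·e^(−99.36/42.3345) = 0 + (1.24400)·0.0956534 = 0.118993 mol/L.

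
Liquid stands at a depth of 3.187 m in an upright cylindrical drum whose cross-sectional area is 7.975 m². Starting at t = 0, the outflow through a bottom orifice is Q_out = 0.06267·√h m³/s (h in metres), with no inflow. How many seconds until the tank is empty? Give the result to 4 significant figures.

Mass balance (ρ constant): A dh/dt = −0.06267 √h.
∫ h^(−1/2) dh = −(0.06267/A) ∫ dt, giving 2√h = 2√h₀ − (0.06267/A) t.
Set h = 0: 2√h₀ = (0.06267/A) t_empty ⇒ t_empty = 2A√h₀/0.06267.
t_empty = 2·7.975·√3.187/0.06267 = 15.9500·1.78522/0.06267 = 454.352 s.

454.4 s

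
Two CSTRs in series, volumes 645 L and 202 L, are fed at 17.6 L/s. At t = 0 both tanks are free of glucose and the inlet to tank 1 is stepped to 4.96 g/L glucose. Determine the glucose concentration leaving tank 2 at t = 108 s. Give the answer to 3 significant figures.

4.58 g/L

Time constants: τᵢ = Vᵢ/Q for each well-mixed tank.
τ₁ = 645/17.6 = 36.648 s; τ₂ = 202/17.6 = 11.477 s.
Solving the cascade with C₁(0)=C₂(0)=0 gives C₂(t) = C_in[1 − (τ₁ e^(−t/τ₁) − τ₂ e^(−t/τ₂))/(τ₁ − τ₂)].
At t = 108: e^(−t/τ₁) = 0.052498, e^(−t/τ₂) = 8.1909e-05.
C₂ = 4.96·[1 − (36.648·0.052498 − 11.477·8.1909e-05)/(25.170)] = 4.96·0.92360 = 4.5811 g/L.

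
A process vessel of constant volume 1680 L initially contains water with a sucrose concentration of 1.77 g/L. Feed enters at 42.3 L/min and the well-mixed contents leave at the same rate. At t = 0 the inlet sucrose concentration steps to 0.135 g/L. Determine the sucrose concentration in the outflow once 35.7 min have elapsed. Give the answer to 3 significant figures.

Mass balance on the solute (V constant): V dC/dt = Q(C_in − C).
Rewrite as dC/dt + C/τ = C_in/τ, τ = V/Q = 39.716 min.
Integrating: C(t) = C_in + (C₀ − C_in) e^(−t/τ).
C(35.7) = 0.135 + (1.77 − 0.135)·e^(−35.7/39.716) = 0.135 + (1.6350)·0.40703 = 0.80049 g/L.

0.800 g/L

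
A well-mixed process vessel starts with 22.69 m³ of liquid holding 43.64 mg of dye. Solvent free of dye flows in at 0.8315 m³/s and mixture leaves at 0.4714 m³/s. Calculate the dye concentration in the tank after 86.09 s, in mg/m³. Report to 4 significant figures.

Let m(t) be the amount of dye. Volume: V(t) = V₀ + (Q_in − Q_out) t = 22.69 + 0.360100 t; V(86.09) = 53.6910 m³.
Species balance (pure solvent in): dm/dt = −Q_out · m/V(t).
Separate: dm/m = −Q_out dt/V(t) ⇒ ln(m/m₀) = −(Q_out/(Q_in−Q_out)) ln(V/V₀).
m = m₀ (V₀/V)^(Q_out/(Q_in−Q_out)) = 43.64 × (22.69/53.6910)^(1.30908) = 14.1319 mg.
C = m/V = 14.1319/53.6910 = 0.263208 mg/m³.

0.2632 mg/m³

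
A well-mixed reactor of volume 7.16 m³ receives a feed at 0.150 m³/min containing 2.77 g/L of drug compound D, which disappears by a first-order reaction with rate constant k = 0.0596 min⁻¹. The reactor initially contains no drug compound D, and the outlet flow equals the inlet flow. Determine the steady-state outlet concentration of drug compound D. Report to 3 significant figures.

0.720 g/L

V dC/dt = Q(C_in − C) − k V C.
Steady state (dC/dt = 0): C_ss = Q C_in/(Q + kV) = C_in/(1 + kV/Q).
C_ss = 0.150·2.77/(0.150 + 0.0596·7.16) = 0.41550/0.57674 = 0.72043 g/L.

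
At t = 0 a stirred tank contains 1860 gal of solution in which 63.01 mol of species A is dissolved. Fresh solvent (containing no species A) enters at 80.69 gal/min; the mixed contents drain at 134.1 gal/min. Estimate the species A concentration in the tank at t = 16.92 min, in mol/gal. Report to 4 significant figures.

0.01240 mol/gal

Let m(t) be the amount of species A. Volume: V(t) = V₀ + (Q_in − Q_out) t = 1860 − 53.4100 t; V(16.92) = 956.303 gal.
Species balance (pure solvent in): dm/dt = −Q_out · m/V(t).
dm/m = −Q_out dt/(V₀ − 53.4100 t); integrating gives ln(m/m₀) = −(Q_out/(Q_in−Q_out)) ln(V/V₀).
m = m₀ (V₀/V)^(Q_out/(Q_in−Q_out)) = 63.01 × (1860/956.303)^(-2.51077) = 11.8578 mol.
C = m/V = 11.8578/956.303 = 0.0123997 mol/gal.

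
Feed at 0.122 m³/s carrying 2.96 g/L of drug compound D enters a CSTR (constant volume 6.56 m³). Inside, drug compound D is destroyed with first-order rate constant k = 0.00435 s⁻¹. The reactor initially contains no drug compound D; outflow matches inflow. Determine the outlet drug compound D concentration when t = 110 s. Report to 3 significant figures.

Accumulation = in − out − consumed: V dC/dt = Q C_in − Q C − k V C.
This is linear with rate a = Q/V + k = 0.022948 s⁻¹.
C_ss = Q C_in/(Q + kV) = 2.3989 g/L; C(t) = C_ss + (C₀ − C_ss) e^(−a t).
C(110) = 2.3989 + (-2.3989)·e^(−0.022948·110) = 2.3989 + (-2.3989)·0.080120 = 2.2067 g/L.

2.21 g/L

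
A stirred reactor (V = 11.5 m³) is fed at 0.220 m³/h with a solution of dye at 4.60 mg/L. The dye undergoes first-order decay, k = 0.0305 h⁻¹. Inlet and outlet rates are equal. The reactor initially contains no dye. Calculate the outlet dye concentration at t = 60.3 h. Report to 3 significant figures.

V dC/dt = Q(C_in − C) − k V C.
dC/dt = (Q/V) C_in − (Q/V + k) C; effective rate a = Q/V + k = 0.019130 + 0.0305 = 0.049630 h⁻¹.
C_ss = Q C_in/(Q + kV) = 1.7731 mg/L; C(t) = C_ss + (C₀ − C_ss) e^(−a t).
C(60.3) = 1.7731 + (-1.7731)·e^(−0.049630·60.3) = 1.7731 + (-1.7731)·0.050151 = 1.6842 mg/L.

1.68 mg/L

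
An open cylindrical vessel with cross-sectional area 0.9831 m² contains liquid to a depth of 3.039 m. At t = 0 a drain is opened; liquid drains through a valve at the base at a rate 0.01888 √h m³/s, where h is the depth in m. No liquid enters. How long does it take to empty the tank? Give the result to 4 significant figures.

With no inflow, A dh/dt = −0.01888 √h.
This is separable: 2 d(√h)/dt = −0.01888/A, so √h = √h₀ − (0.01888/(2A)) t.
Tank is empty when √h = 0: t_empty = 2A√h₀/0.01888.
t_empty = 2·0.9831·√3.039/0.01888 = 1.96620·1.74327/0.01888 = 181.548 s.

181.5 s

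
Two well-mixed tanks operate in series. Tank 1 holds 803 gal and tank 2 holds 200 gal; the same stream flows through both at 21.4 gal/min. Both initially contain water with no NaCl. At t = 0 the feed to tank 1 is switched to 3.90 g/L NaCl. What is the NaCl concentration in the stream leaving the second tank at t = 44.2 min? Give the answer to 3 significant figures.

2.31 g/L

Each tank obeys Vᵢ dCᵢ/dt = Q(Cᵢ₋₁ − Cᵢ), so τᵢ = Vᵢ/Q.
τ₁ = 803/21.4 = 37.523 min; τ₂ = 200/21.4 = 9.3458 min.
Solving the cascade with C₁(0)=C₂(0)=0 gives C₂(t) = C_in[1 − (τ₁ e^(−t/τ₁) − τ₂ e^(−t/τ₂))/(τ₁ − τ₂)].
At t = 44.2: e^(−t/τ₁) = 0.30791, e^(−t/τ₂) = 0.0088318.
C₂ = 3.90·[1 − (37.523·0.30791 − 9.3458·0.0088318)/(28.178)] = 3.90·0.59289 = 2.3123 g/L.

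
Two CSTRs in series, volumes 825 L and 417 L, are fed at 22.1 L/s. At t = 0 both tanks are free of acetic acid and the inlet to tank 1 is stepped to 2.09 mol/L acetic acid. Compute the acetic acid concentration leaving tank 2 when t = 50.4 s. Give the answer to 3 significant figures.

Each tank obeys Vᵢ dCᵢ/dt = Q(Cᵢ₋₁ − Cᵢ), so τᵢ = Vᵢ/Q.
τ₁ = 825/22.1 = 37.330 s; τ₂ = 417/22.1 = 18.869 s.
Tank 1: C₁ = C_in(1 − e^(−t/τ₁)). Tank 2 (τ₁ ≠ τ₂): C₂ = C_in[1 − (τ₁ e^(−t/τ₁) − τ₂ e^(−t/τ₂))/(τ₁ − τ₂)].
At t = 50.4: e^(−t/τ₁) = 0.25921, e^(−t/τ₂) = 0.069178.
C₂ = 2.09·[1 − (37.330·0.25921 − 18.869·0.069178)/(18.462)] = 2.09·0.54656 = 1.1423 mol/L.

1.14 mol/L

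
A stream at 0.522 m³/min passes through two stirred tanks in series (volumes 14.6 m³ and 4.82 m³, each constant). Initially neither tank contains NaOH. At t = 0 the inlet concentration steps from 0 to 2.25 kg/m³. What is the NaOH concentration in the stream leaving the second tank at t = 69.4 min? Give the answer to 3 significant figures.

1.97 kg/m³

Each tank obeys Vᵢ dCᵢ/dt = Q(Cᵢ₋₁ − Cᵢ), so τᵢ = Vᵢ/Q.
τ₁ = 14.6/0.522 = 27.969 min; τ₂ = 4.82/0.522 = 9.2337 min.
Solving the cascade with C₁(0)=C₂(0)=0 gives C₂(t) = C_in[1 − (τ₁ e^(−t/τ₁) − τ₂ e^(−t/τ₂))/(τ₁ − τ₂)].
At t = 69.4: e^(−t/τ₁) = 0.083635, e^(−t/τ₂) = 0.00054434.
C₂ = 2.25·[1 − (27.969·0.083635 − 9.2337·0.00054434)/(18.736)] = 2.25·0.87541 = 1.9697 kg/m³.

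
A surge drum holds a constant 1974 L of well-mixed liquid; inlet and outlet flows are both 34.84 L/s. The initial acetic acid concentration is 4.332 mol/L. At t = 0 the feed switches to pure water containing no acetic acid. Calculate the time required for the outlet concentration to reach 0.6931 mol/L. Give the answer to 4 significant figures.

Species balance on the tank: V dC/dt = Q(C_in − C), so τ = V/Q = 56.6590 s.
C(t) = C_in + (C₀ − C_in) e^(−t/τ). Set C = 0.6931 and solve for t:
e^(−t/τ) = (C − C_in)/(C₀ − C_in) = (0.6931 − 0)/(4.332 − 0) = 0.159995
t = −τ ln(…) = 56.6590 × 1.83261 = 103.834 s.

103.8 s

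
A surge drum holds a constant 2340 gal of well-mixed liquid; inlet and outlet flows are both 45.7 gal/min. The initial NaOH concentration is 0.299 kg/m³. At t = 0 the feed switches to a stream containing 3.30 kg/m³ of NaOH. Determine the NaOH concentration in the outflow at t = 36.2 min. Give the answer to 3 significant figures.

Species balance on the tank: V dC/dt = Q(C_in − C).
Time constant τ = V/Q = 2340/45.7 = 51.204 min.
Integrating: C(t) = C_in + (C₀ − C_in) e^(−t/τ).
C(36.2) = 3.30 + (0.299 − 3.30)·e^(−36.2/51.204) = 3.30 + (-3.0010)·0.49313 = 1.8201 kg/m³.

1.82 kg/m³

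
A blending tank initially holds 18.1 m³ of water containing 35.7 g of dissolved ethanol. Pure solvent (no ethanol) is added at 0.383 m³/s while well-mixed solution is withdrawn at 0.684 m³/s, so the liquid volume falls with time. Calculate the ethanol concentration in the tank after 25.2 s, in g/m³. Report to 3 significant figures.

Total volume: dV/dt = Q_in − Q_out = -0.30100 m³/s, so V(t) = 18.1 − 0.30100 t and V(25.2) = 10.515 m³.
Species balance (pure solvent in): dm/dt = −Q_out · m/V(t).
Separate: dm/m = −Q_out dt/V(t) ⇒ ln(m/m₀) = −(Q_out/(Q_in−Q_out)) ln(V/V₀).
m = m₀ (V₀/V)^(Q_out/(Q_in−Q_out)) = 35.7 × (18.1/10.515)^(-2.2724) = 10.391 g.
C = m/V = 10.391/10.515 = 0.98822 g/m³.

0.988 g/m³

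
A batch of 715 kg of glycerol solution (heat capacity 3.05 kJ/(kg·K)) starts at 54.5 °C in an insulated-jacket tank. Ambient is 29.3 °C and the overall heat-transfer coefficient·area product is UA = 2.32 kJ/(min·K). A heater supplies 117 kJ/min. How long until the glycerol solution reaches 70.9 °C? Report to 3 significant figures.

987 min

First-law balance (no shaft work): M c_p dT/dt = −UA(T − T_amb) + Q̇.
τ = M c_p/UA = 939.98 min; T_ss = T_amb + Q̇/UA = 29.3 + 117/2.32 = 79.731 °C.
T(t) = T_ss + (T₀ − T_ss)e^(−t/τ); set T = 70.9:
t = −τ ln[(T − T_ss)/(T₀ − T_ss)] = −939.98 · ln(0.35001) = 986.79 min.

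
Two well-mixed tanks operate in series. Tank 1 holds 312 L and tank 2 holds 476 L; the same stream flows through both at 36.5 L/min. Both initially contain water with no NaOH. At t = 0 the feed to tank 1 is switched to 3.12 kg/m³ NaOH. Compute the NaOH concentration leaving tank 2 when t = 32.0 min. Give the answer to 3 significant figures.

Each tank obeys Vᵢ dCᵢ/dt = Q(Cᵢ₋₁ − Cᵢ), so τᵢ = Vᵢ/Q.
τ₁ = 312/36.5 = 8.5479 min; τ₂ = 476/36.5 = 13.041 min.
Tank 1: C₁ = C_in(1 − e^(−t/τ₁)). Tank 2 (τ₁ ≠ τ₂): C₂ = C_in[1 − (τ₁ e^(−t/τ₁) − τ₂ e^(−t/τ₂))/(τ₁ − τ₂)].
At t = 32.0: e^(−t/τ₁) = 0.023669, e^(−t/τ₂) = 0.085968.
C₂ = 3.12·[1 − (8.5479·0.023669 − 13.041·0.085968)/(-4.4932)] = 3.12·0.79551 = 2.4820 kg/m³.

2.48 kg/m³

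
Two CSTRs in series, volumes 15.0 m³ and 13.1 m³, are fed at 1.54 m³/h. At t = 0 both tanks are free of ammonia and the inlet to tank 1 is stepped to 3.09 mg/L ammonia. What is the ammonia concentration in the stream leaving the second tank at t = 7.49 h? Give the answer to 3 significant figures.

0.616 mg/L

Each tank obeys Vᵢ dCᵢ/dt = Q(Cᵢ₋₁ − Cᵢ), so τᵢ = Vᵢ/Q.
τ₁ = 15.0/1.54 = 9.7403 h; τ₂ = 13.1/1.54 = 8.5065 h.
Solving the cascade with C₁(0)=C₂(0)=0 gives C₂(t) = C_in[1 − (τ₁ e^(−t/τ₁) − τ₂ e^(−t/τ₂))/(τ₁ − τ₂)].
At t = 7.49: e^(−t/τ₁) = 0.46349, e^(−t/τ₂) = 0.41457.
C₂ = 3.09·[1 − (9.7403·0.46349 − 8.5065·0.41457)/(1.2338)] = 3.09·0.19926 = 0.61571 mg/L.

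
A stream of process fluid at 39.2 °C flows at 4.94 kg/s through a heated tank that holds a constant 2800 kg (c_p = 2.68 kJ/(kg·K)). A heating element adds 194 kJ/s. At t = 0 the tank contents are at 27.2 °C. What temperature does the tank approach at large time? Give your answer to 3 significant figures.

First-law balance (no shaft work): M c_p dT/dt = ṁ c_p (T_in − T) + 194.
At steady state dT/dt = 0 ⇒ T_ss = T_in + Q̇/(ṁ c_p) = 39.2 + 194/(4.94·2.68) = 53.853 °C.

53.9 °C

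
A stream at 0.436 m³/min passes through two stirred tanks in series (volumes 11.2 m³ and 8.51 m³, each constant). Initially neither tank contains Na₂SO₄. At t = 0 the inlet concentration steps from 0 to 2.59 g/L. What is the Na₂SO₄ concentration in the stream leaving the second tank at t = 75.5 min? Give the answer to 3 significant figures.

2.19 g/L

Time constants: τᵢ = Vᵢ/Q for each well-mixed tank.
τ₁ = 11.2/0.436 = 25.688 min; τ₂ = 8.51/0.436 = 19.518 min.
Solving the cascade with C₁(0)=C₂(0)=0 gives C₂(t) = C_in[1 − (τ₁ e^(−t/τ₁) − τ₂ e^(−t/τ₂))/(τ₁ − τ₂)].
At t = 75.5: e^(−t/τ₁) = 0.052913, e^(−t/τ₂) = 0.020897.
C₂ = 2.59·[1 − (25.688·0.052913 − 19.518·0.020897)/(6.1697)] = 2.59·0.84580 = 2.1906 g/L.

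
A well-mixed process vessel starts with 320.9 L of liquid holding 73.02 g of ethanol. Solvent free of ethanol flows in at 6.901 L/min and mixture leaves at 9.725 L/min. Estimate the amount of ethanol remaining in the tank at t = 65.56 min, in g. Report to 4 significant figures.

3.775 g

Let m(t) be the amount of ethanol. Volume: V(t) = V₀ + (Q_in − Q_out) t = 320.9 − 2.82400 t; V(65.56) = 135.759 L.
Solute balance: dm/dt = 0 − Q_out C = −Q_out m/V(t).
dm/m = −Q_out dt/(V₀ − 2.82400 t); integrating gives ln(m/m₀) = −(Q_out/(Q_in−Q_out)) ln(V/V₀).
m = m₀ (V₀/V)^(Q_out/(Q_in−Q_out)) = 73.02 × (320.9/135.759)^(-3.44370) = 3.77458 g.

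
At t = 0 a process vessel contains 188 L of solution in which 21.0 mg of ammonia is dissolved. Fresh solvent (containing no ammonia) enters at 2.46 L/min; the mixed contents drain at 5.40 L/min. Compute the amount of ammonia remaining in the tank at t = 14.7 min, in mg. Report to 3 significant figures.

13.0 mg

Let m(t) be the amount of ammonia. Volume: V(t) = V₀ + (Q_in − Q_out) t = 188 − 2.9400 t; V(14.7) = 144.78 L.
Solute balance: dm/dt = 0 − Q_out C = −Q_out m/V(t).
dm/m = −Q_out dt/(V₀ − 2.9400 t); integrating gives ln(m/m₀) = −(Q_out/(Q_in−Q_out)) ln(V/V₀).
m = m₀ (V₀/V)^(Q_out/(Q_in−Q_out)) = 21.0 × (188/144.78)^(-1.8367) = 12.997 mg.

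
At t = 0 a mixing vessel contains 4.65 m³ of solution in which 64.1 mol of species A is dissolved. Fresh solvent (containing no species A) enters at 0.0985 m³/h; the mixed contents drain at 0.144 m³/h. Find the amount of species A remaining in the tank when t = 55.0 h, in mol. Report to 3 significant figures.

5.56 mol

Let m(t) be the amount of species A. Volume: V(t) = V₀ + (Q_in − Q_out) t = 4.65 − 0.045500 t; V(55.0) = 2.1475 m³.
Species balance (pure solvent in): dm/dt = −Q_out · m/V(t).
Separate: dm/m = −Q_out dt/V(t) ⇒ ln(m/m₀) = −(Q_out/(Q_in−Q_out)) ln(V/V₀).
m = m₀ (V₀/V)^(Q_out/(Q_in−Q_out)) = 64.1 × (4.65/2.1475)^(-3.1648) = 5.5590 mol.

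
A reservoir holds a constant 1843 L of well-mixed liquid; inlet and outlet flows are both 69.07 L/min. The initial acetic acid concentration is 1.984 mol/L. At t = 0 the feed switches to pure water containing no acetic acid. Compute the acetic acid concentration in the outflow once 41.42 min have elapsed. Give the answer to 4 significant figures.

Mass balance on the solute (V constant): V dC/dt = Q(C_in − C).
So dC/dt = (C_in − C)/τ with τ = V/Q = 1843/69.07 = 26.6831 min.
C approaches C_in exponentially: C(t) = C_in + (C₀ − C_in) e^(−t/τ).
C(41.42) = 0 + (1.984 − 0)·e^(−41.42/26.6831) = 0 + (1.98400)·0.211761 = 0.420135 mol/L.

0.4201 mol/L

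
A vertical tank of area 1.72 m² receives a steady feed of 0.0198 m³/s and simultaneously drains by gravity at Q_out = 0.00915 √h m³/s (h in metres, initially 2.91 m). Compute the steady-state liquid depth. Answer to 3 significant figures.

4.68 m

A dh/dt = Q_in − 0.00915 √h. Steady state requires inflow = outflow:
Q_in = 0.00915 √h_ss ⇒ √h_ss = 0.0198/0.00915 = 2.1639.
h_ss = 2.1639² = 4.6826 m. (Since h₀ = 2.91 m < h_ss, the level will rise toward this value.)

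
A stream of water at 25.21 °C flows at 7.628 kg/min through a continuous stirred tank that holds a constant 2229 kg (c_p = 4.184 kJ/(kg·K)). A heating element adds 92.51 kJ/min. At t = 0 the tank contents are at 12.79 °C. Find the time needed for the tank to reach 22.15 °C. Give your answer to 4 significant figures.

275.9 min

M c_p dT/dt = ṁ c_p (T_in − T) + Q̇.
τ = M/ṁ = 292.213 min; T_ss = T_in + Q̇/(ṁ c_p) = 28.1086 °C.
T(t) = T_ss + (T₀ − T_ss) e^(−t/τ). Set T = 22.15:
e^(−t/τ) = (22.15 − 28.1086)/(12.79 − 28.1086) = 0.388978
t = −292.213 · ln(0.388978) = 275.917 min.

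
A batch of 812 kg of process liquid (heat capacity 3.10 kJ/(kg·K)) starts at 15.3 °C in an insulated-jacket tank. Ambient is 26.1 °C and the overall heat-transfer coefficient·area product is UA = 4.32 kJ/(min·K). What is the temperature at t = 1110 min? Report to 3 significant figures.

Lumped-capacitance energy balance: M c_p dT/dt = UA(T_amb − T).
dT/dt = (T_ss − T)/τ with T_ss = T_amb = 26.100 °C, τ = M c_p/UA = 812·3.10/4.32 = 582.69 min.
Integrating: T(t) = T_ss + (T₀ − T_ss) e^(−t/τ).
T(1110) = 26.100 + (-10.800)·0.14883 = 24.493 °C.

24.5 °C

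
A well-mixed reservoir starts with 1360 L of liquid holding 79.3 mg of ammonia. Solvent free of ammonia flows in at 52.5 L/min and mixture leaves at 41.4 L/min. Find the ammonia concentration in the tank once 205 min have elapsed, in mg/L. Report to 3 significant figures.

Let m(t) be the amount of ammonia. Volume: V(t) = V₀ + (Q_in − Q_out) t = 1360 + 11.100 t; V(205) = 3635.5 L.
Solute balance: dm/dt = 0 − Q_out C = −Q_out m/V(t).
dm/m = −Q_out dt/(V₀ + 11.100 t); integrating gives ln(m/m₀) = −(Q_out/(Q_in−Q_out)) ln(V/V₀).
m = m₀ (V₀/V)^(Q_out/(Q_in−Q_out)) = 79.3 × (1360/3635.5)^(3.7297) = 2.0257 mg.
C = m/V = 2.0257/3635.5 = 0.00055721 mg/L.

0.000557 mg/L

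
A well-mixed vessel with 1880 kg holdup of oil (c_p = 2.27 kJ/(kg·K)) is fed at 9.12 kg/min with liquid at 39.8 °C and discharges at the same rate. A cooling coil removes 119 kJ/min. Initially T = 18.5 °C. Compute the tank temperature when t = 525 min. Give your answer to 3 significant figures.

Unsteady energy balance on the tank contents: M c_p dT/dt = ṁ c_p (T_in − T) − 119.
τ = M/ṁ = 206.14 min; T_ss = T_in − Q̇/(ṁ c_p) = 39.8 − 119/(9.12·2.27) = 34.052 °C.
This is linear first-order; T(t) = T_ss + (T₀ − T_ss) e^(−t/τ).
T(525) = 34.052 + (-15.552)·e^(−525/206.14) = 34.052 + (-15.552)·0.078331 = 32.834 °C.

32.8 °C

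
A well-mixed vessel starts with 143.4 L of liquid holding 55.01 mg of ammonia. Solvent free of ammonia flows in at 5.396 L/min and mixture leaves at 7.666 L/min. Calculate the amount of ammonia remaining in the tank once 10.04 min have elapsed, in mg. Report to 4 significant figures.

30.66 mg

Total volume: dV/dt = Q_in − Q_out = -2.27000 L/min, so V(t) = 143.4 − 2.27000 t and V(10.04) = 120.609 L.
Solute balance: dm/dt = 0 − Q_out C = −Q_out m/V(t).
dm/m = −Q_out dt/(V₀ − 2.27000 t); integrating gives ln(m/m₀) = −(Q_out/(Q_in−Q_out)) ln(V/V₀).
m = m₀ (V₀/V)^(Q_out/(Q_in−Q_out)) = 55.01 × (143.4/120.609)^(-3.37709) = 30.6613 mg.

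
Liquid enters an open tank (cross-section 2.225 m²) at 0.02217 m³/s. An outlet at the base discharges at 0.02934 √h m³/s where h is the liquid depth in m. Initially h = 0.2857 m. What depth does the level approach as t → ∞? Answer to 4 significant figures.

0.5710 m

Level balance: A dh/dt = 0.02217 − 0.02934 √h. Setting dh/dt = 0:
Q_in = 0.02934 √h_ss ⇒ √h_ss = 0.02217/0.02934 = 0.755624.
h_ss = 0.755624² = 0.570967 m. (Since h₀ = 0.2857 m < h_ss, the level will rise toward this value.)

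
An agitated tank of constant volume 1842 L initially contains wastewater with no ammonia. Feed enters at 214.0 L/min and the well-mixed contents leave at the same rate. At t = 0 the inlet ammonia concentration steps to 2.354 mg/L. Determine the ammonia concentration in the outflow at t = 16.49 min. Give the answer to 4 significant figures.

2.007 mg/L

Transient balance on the dissolved component: V dC/dt = Q(C_in − C).
So dC/dt = (C_in − C)/τ with τ = V/Q = 1842/214.0 = 8.60748 min.
C approaches C_in exponentially: C(t) = C_in + (C₀ − C_in) e^(−t/τ).
C(16.49) = 2.354 + (0 − 2.354)·e^(−16.49/8.60748) = 2.354 + (-2.35400)·0.147227 = 2.00743 mg/L.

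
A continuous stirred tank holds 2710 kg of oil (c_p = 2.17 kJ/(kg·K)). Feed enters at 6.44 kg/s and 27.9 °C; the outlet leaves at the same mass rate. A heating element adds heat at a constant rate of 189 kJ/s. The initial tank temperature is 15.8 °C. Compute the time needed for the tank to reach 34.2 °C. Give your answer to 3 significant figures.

Unsteady energy balance on the tank contents: M c_p dT/dt = ṁ c_p (T_in − T) + 189.
τ = M/ṁ = 420.81 s; T_ss = T_in + Q̇/(ṁ c_p) = 41.424 °C.
T(t) = T_ss + (T₀ − T_ss) e^(−t/τ). Set T = 34.2:
e^(−t/τ) = (34.2 − 41.424)/(15.8 − 41.424) = 0.28193
t = −420.81 · ln(0.28193) = 532.78 s.

533 s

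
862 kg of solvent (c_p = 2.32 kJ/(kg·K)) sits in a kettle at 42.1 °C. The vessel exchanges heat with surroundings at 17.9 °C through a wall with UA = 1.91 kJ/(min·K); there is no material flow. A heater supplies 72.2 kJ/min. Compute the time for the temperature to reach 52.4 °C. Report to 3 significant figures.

Lumped-capacitance energy balance: M c_p dT/dt = UA(T_amb − T) + Q̇.
τ = M c_p/UA = 1047.0 min; T_ss = T_amb + Q̇/UA = 17.9 + 72.2/1.91 = 55.701 °C.
T(t) = T_ss + (T₀ − T_ss)e^(−t/τ); set T = 52.4:
t = −τ ln[(T − T_ss)/(T₀ − T_ss)] = −1047.0 · ln(0.24271) = 1482.5 min.

1480 min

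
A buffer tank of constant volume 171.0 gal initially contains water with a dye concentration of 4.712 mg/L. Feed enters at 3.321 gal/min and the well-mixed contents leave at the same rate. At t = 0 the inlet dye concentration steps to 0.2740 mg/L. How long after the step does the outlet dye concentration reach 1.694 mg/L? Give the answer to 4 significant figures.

Unsteady species balance (constant V, well mixed): V dC/dt = Q(C_in − C), so τ = V/Q = 51.4905 min.
C(t) = C_in + (C₀ − C_in) e^(−t/τ). Set C = 1.694 and solve for t:
e^(−t/τ) = (C − C_in)/(C₀ − C_in) = (1.694 − 0.2740)/(4.712 − 0.2740) = 0.319964
t = −τ ln(…) = 51.4905 × 1.13955 = 58.6759 min.

58.68 min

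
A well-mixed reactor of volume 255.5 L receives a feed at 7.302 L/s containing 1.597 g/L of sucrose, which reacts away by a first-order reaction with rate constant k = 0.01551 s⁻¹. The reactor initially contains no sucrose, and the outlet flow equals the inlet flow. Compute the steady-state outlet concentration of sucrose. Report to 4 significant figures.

Species balance: V dC/dt = Q C_in − Q C − k V C.
At steady state: 0 = Q C_in − (Q + kV) C_ss, so C_ss = Q C_in/(Q + kV).
C_ss = 7.302·1.597/(7.302 + 0.01551·255.5) = 11.6613/11.2648 = 1.03520 g/L.

1.035 g/L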